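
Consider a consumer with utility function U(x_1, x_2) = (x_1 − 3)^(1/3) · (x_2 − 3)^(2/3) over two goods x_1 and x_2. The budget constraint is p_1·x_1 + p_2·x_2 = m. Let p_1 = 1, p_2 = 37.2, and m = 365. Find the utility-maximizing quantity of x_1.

MRS = (1/2)·(x_2−3)/(x_1−3). Tangency with p_1/p_2 gives x_2−3 = 2·(p_1/p_2)·(x_1−3).
Substituting into the budget: x_1* = 3 + 1/3·(m − 3·p_1 − 3·p_2)/p_1, and x_2* = 3 + 2/3·(…)/p_2.
Discretionary income = 365 − 3·1 − 3·37.2 = 250.4; x_1* = 3 + 1/3·250.4/1 = 86.4667.

x_1* = 86.4667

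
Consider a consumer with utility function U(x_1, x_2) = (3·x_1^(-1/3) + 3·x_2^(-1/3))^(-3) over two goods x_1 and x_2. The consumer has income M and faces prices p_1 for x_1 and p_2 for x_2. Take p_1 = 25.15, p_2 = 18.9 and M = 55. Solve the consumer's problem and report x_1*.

MRS = MU_x_1/MU_x_2 = (x_2/x_1)^(4/3). Set equal to p_1/p_2.
Solve for the ratio: x_2/x_1 = [p_1/p_2]^(0.75).
Substitute x_2 = (x_2/x_1)·x_1 into the budget: x_1* = M/(p_1 + p_2·(x_2/x_1)).
Numerically x_2/x_1 = 1.23896, so x_1* = 55/(25.15 + 18.9·1.23896) = 1.1325.

x_1* = 1.1325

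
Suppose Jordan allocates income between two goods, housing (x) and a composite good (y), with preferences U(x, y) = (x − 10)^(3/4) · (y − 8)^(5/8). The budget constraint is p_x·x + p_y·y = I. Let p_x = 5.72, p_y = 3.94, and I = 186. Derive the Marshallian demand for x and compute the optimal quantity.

x* = 19.2765

Substituting into the budget: x* = 10 + 6/11·(I − 10·p_x − 8·p_y)/p_x, and y* = 8 + 5/11·(…)/p_y.
Discretionary income = 186 − 10·5.72 − 8·3.94 = 97.28; x* = 10 + 6/11·97.28/5.72 = 19.2765.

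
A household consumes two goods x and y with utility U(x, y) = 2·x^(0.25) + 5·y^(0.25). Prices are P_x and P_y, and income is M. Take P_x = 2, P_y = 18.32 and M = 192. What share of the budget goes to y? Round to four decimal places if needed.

Substitute y = (y/x)·x into the budget: x* = M/(P_x + P_y·(y/x)).
Numerically y/x = 0.177035, so x* = 192/(2 + 18.32·0.177035) = 36.6183 and y* = 0.177035·36.6183 = 6.4827.
Expenditure on y: 18.32·6.4827 = 118.7634; share = 0.6186.

share on y = 0.6186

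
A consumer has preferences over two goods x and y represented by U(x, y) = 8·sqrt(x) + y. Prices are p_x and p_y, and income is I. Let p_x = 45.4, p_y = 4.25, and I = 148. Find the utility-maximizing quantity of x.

x* = 0.1402

Set MRS = p_x/p_y: 4·x^(−1/2) = p_x/p_y.
Thus x* = (4·p_y/p_x)² — independent of I — with the rest of income spent on y.
Plugging in: x* = (4·4.25/45.4)² = 0.1402.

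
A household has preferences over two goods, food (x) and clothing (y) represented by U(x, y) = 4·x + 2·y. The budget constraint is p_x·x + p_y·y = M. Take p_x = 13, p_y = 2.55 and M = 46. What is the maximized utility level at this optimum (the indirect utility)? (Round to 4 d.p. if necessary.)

Perfect substitutes: compare marginal utility per dollar. 4/p_x vs 2/p_y → 0.3077 vs 0.7843.
y gives more utility per dollar, so spend all income on y: y* = M/p_y, x* = 0.
Numerically: x* = 0, y* = 18.0392.
Utility at the optimum: U(0, 18.0392) = 36.0784.

V = 36.0784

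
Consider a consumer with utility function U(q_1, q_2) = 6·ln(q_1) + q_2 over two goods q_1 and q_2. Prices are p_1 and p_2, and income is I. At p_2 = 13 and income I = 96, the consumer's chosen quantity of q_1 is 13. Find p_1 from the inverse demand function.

p_1 = 6

MU_q_1 = 6/q_1, MU_q_2 = 1. Tangency: 6/q_1 = p_1/p_2.
So q_1*(p_1,p_2) = 6·p_2/p_1, independent of income; and q_2* = (I − 6·p_2)/p_2.
Set q_1* = 13 in the demand function and solve for p_1: p_1 = 6.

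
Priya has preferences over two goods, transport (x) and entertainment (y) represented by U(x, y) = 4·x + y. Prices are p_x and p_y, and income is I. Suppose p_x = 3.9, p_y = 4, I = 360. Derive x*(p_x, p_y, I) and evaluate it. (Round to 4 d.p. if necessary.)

Linear utility — the consumer picks whichever good has higher MU/price: 4/3.9 = 1.0256 vs 1/4 = 0.25.
x gives more utility per dollar, so spend all income on x: x* = I/p_x, y* = 0.
Numerically: x* = 92.3077, y* = 0.

x* = 92.3077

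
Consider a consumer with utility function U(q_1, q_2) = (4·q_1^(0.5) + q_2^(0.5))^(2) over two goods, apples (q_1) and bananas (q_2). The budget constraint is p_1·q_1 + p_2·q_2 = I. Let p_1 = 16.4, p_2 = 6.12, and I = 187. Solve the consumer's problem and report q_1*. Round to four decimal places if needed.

q_1* = 9.7667

From the CES first-order condition, 4·(q_2/q_1)^(0.5) = p_1/p_2.
Hence q_2/q_1 = ((1/4)·p_1/p_2)^(1/(0.5)), i.e. raised to the 2 power.
With the ratio pinned down, the budget gives q_1* = I/(p_1 + p_2·(q_2/q_1)) and q_2* = (q_2/q_1)·q_1*.
Numerically q_2/q_1 = 0.448812, so q_1* = 187/(16.4 + 6.12·0.448812) = 9.7667.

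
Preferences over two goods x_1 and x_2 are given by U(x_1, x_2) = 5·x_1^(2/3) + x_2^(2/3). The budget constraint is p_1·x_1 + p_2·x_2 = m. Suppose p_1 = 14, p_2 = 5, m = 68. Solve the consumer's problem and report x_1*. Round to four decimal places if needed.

MRS = MU_x_1/MU_x_2 = 5·(x_2/x_1)^(1/3). Set equal to p_1/p_2.
Hence x_2/x_1 = ((1/5)·p_1/p_2)^(1/(1/3)), i.e. raised to the 3 power.
With the ratio pinned down, the budget gives x_1* = m/(p_1 + p_2·(x_2/x_1)) and x_2* = (x_2/x_1)·x_1*.
Numerically x_2/x_1 = 0.175616, so x_1* = 68/(14 + 5·0.175616) = 4.5705.

x_1* = 4.5705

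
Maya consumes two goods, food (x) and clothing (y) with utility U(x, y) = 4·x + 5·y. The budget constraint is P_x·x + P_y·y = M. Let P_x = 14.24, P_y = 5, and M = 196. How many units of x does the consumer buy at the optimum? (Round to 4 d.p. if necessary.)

Linear utility — the consumer picks whichever good has higher MU/price: 4/14.24 = 0.2809 vs 5/5 = 1.
y gives more utility per dollar, so spend all income on y: y* = M/P_y, x* = 0.
Numerically: x* = 0, y* = 39.2.

x* = 0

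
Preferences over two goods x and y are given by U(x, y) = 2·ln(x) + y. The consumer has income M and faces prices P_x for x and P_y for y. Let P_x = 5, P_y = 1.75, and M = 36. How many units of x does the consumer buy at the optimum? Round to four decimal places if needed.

x* = 0.7

At the given prices: x* = 2·1.75/5 = 0.7.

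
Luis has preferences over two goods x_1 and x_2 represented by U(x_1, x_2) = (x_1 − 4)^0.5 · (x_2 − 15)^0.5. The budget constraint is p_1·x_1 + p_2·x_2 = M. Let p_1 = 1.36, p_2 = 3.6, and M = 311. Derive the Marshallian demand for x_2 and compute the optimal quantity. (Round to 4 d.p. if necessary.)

x_2* = 49.9389

Substituting into the budget: x_1* = 4 + 0.5·(M − 4·p_1 − 15·p_2)/p_1, and x_2* = 15 + 0.5·(…)/p_2.
Discretionary income = 311 − 4·1.36 − 15·3.6 = 251.56; x_2* = 15 + 0.5·251.56/3.6 = 49.9389.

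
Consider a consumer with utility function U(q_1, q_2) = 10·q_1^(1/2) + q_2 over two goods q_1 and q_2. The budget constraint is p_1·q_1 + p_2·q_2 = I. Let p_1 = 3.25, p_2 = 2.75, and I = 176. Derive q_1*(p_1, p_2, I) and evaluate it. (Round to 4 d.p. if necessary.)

Thus q_1* = (5·p_2/p_1)² — independent of I — with the rest of income spent on q_2.
Plugging in: q_1* = (5·2.75/3.25)² = 17.8994.

q_1* = 17.8994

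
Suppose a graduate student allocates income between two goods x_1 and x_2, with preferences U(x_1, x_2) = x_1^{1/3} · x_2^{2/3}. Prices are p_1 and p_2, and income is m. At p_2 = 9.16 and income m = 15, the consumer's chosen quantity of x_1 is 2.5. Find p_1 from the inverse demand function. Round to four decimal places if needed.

p_1 = 2

MU_x_1/MU_x_2 = (1/3·x_2)/(2/3·x_1); tangency sets this equal to p_1/p_2.
Rearranging, p_2·x_2 = 2·p_1·x_1. Substituting into the budget gives p_1·x_1·(1 + 2) = m.
Demand: x_1*(p_1,p_2,m) = 1/3·m/p_1 and x_2* = 2/3·m/p_2.
Set x_1* = 2.5 in the demand function and solve for p_1: p_1 = 2.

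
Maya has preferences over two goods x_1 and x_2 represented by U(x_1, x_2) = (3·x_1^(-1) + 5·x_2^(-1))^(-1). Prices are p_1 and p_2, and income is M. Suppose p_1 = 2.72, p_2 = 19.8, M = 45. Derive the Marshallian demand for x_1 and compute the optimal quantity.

MU_x_1 ∝ 3·x_1^(-2), MU_x_2 ∝ 5·x_2^(-2), so MRS = (3/5)·(x_2/x_1)^(2) = p_1/p_2.
Hence x_2/x_1 = ((5/3)·p_1/p_2)^(1/(2)), i.e. raised to the 0.5 power.
Substitute x_2 = (x_2/x_1)·x_1 into the budget: x_1* = M/(p_1 + p_2·(x_2/x_1)).
Numerically x_2/x_1 = 0.478494, so x_1* = 45/(2.72 + 19.8·0.478494) = 3.6903.

x_1* = 3.6903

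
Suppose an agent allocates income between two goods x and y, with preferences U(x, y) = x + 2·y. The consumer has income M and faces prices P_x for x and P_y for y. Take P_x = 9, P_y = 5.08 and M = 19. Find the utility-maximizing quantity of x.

Linear utility — the consumer picks whichever good has higher MU/price: 1/9 = 0.1111 vs 2/5.08 = 0.3937.
y gives more utility per dollar, so spend all income on y: y* = M/P_y, x* = 0.
Numerically: x* = 0, y* = 3.7402.

x* = 0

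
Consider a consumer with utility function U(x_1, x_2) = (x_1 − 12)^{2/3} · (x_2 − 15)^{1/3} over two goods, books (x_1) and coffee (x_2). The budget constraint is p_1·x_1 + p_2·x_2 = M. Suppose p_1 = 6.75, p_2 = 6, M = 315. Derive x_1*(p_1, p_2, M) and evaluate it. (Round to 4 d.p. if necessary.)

Discretionary income = 315 − 12·6.75 − 15·6 = 144; x_1* = 12 + 2/3·144/6.75 = 26.2222.

x_1* = 26.2222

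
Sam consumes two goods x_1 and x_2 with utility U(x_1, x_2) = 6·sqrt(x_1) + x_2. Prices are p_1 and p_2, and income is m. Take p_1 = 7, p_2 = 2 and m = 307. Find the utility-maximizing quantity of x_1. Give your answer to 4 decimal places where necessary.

Utility is quasi-linear in x_2; the FOC for x_1 is 3/√x_1 = p_1/p_2.
Thus x_1* = (3·p_2/p_1)² — independent of m — with the rest of income spent on x_2.
Plugging in: x_1* = (3·2/7)² = 0.7347.

x_1* = 0.7347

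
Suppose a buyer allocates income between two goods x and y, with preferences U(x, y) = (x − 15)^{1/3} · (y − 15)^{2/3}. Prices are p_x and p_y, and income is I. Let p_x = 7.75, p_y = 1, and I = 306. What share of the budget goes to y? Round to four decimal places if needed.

share on y = 0.4297

Let x' = x−15, y' = y−15. MRS = (1/2)·y'/x' = p_x/p_y.
Substituting into the budget: x* = 15 + 1/3·(I − 15·p_x − 15·p_y)/p_x, and y* = 15 + 2/3·(…)/p_y.
Discretionary income = 306 − 15·7.75 − 15·1 = 174.75; x* = 15 + 1/3·174.75/7.75 = 22.5161; y* = 15 + 2/3·174.75/1 = 131.5.
Expenditure on y: 1·131.5 = 131.5; share = 0.4297.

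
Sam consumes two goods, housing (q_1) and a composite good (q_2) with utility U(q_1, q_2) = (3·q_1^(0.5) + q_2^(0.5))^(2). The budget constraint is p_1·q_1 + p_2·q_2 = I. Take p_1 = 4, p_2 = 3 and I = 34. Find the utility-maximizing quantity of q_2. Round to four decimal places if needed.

q_2* = 1.4624

Numerically q_2/q_1 = 0.197531, so q_1* = 34/(4 + 3·0.197531) = 7.4032 and q_2* = 0.197531·7.4032 = 1.4624.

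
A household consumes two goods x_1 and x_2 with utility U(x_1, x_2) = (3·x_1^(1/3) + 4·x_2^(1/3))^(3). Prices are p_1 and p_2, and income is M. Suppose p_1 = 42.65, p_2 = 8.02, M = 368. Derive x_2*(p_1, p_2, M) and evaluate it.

x_2* = 35.8016

Numerically x_2/x_1 = 18.881005, so x_1* = 368/(42.65 + 8.02·18.881005) = 1.8962 and x_2* = 18.881005·1.8962 = 35.8016.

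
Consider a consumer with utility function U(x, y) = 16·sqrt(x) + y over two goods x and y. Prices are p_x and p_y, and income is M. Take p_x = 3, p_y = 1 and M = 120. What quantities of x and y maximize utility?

Solve: √x = 8·p_y/p_x, so x*(p_x,p_y) = (8·p_y/p_x)², and y* = (M − p_x·x*)/p_y.
Plugging in: x* = (8·1/3)² = 7.1111, y* = 98.6667.

x* = 7.1111, y* = 98.6667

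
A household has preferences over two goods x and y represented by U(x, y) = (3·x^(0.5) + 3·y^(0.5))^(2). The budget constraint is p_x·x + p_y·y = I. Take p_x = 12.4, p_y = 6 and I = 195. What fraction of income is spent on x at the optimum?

MRS = MU_x/MU_y = (y/x)^(0.5). Set equal to p_x/p_y.
Solve for the ratio: y/x = [p_x/p_y]^(2).
With the ratio pinned down, the budget gives x* = I/(p_x + p_y·(y/x)) and y* = (y/x)·x*.
Numerically y/x = 4.271111, so x* = 195/(12.4 + 6·4.271111) = 5.128 and y* = 4.271111·5.128 = 21.9022.
Expenditure on x: 12.4·5.128 = 63.587; share = 0.3261.

share on x = 0.3261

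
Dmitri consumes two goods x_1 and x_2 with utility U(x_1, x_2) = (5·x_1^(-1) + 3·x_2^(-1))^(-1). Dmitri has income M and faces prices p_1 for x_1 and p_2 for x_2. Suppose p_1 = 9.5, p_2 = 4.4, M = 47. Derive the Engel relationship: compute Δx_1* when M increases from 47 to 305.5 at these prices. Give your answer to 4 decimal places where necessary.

With the ratio pinned down, the budget gives x_1* = M/(p_1 + p_2·(x_2/x_1)) and x_2* = (x_2/x_1)·x_1*.
Numerically x_2/x_1 = 1.13818, so x_1* = 47/(9.5 + 4.4·1.13818) = 3.2396.
At M' = 305.5: x_1* = 21.0574. Change: 21.0574 − 3.2396 = 17.8178.

Δx_1* = 17.8178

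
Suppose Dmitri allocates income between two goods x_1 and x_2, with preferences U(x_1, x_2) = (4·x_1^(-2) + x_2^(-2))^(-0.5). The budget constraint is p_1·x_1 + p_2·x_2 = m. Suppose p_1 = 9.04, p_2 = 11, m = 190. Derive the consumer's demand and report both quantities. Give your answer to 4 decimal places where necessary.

x_1* = 12.2338, x_2* = 7.2188

From the CES first-order condition, 4·(x_2/x_1)^(3) = p_1/p_2.
Hence x_2/x_1 = ((1/4)·p_1/p_2)^(1/(3)), i.e. raised to the 1/3 power.
With the ratio pinned down, the budget gives x_1* = m/(p_1 + p_2·(x_2/x_1)) and x_2* = (x_2/x_1)·x_1*.
Numerically x_2/x_1 = 0.590072, so x_1* = 190/(9.04 + 11·0.590072) = 12.2338 and x_2* = 0.590072·12.2338 = 7.2188.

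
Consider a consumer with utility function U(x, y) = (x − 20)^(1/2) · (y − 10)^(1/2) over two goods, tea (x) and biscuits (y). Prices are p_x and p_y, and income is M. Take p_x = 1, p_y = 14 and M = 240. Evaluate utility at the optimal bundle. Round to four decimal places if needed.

MRS = (y−10)/(x−20). Tangency with p_x/p_y gives y−10 = (p_x/p_y)·(x−20).
After buying the subsistence bundle (20, 10), a share 0.5 of the remaining income goes to x: x* = 20 + 0.5·(M − 20p_x − 10p_y)/p_x.
Discretionary income = 240 − 20·1 − 10·14 = 80; x* = 20 + 0.5·80/1 = 60; y* = 10 + 0.5·80/14 = 12.8571.
Utility at the optimum: U(60, 12.8571) = 10.6904.

V = 10.6904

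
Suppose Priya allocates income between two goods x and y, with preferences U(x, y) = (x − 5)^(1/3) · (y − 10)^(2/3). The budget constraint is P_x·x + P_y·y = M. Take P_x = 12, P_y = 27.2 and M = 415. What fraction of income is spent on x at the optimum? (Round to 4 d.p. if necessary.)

share on x = 0.2112

Discretionary income = 415 − 5·12 − 10·27.2 = 83; x* = 5 + 1/3·83/12 = 7.3056; y* = 10 + 2/3·83/27.2 = 12.0343.
Expenditure on x: 12·7.3056 = 87.6667; share = 0.2112.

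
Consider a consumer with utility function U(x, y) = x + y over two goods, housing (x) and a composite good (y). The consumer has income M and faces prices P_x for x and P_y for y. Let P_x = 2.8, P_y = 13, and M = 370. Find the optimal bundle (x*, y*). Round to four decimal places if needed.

Linear utility — the consumer picks whichever good has higher MU/price: 1/2.8 = 0.3571 vs 1/13 = 0.0769.
x gives more utility per dollar, so spend all income on x: x* = M/P_x, y* = 0.
Numerically: x* = 132.1429, y* = 0.

x* = 132.1429, y* = 0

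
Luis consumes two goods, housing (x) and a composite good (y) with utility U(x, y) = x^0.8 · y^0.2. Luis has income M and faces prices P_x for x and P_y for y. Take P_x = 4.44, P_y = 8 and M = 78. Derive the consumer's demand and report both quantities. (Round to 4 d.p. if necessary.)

x* = 14.0541, y* = 1.95

Tangency: MRS = 4·y/x = P_x/P_y.
Rearranging, P_y·y = (1/4)·P_x·x. Substituting into the budget gives P_x·x·(1 + (1/4)) = M.
Demand: x*(P_x,P_y,M) = 0.8·M/P_x and y* = 0.2·M/P_y.
At P_x=4.44, P_y=8, M=78: x* = 0.8·78/4.44 = 14.0541, y* = 1.95.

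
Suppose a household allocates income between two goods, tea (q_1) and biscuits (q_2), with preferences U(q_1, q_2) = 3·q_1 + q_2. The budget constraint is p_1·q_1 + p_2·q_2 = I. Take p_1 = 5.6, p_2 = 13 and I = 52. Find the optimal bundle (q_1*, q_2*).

Perfect substitutes: compare marginal utility per dollar. 3/p_1 vs 1/p_2 → 0.5357 vs 0.0769.
q_1 gives more utility per dollar, so spend all income on q_1: q_1* = I/p_1, q_2* = 0.
Numerically: q_1* = 9.2857, q_2* = 0.

q_1* = 9.2857, q_2* = 0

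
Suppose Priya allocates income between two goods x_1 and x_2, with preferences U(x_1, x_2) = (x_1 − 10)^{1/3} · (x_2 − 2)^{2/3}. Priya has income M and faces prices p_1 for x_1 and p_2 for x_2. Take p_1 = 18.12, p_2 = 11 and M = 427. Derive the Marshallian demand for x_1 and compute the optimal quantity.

x_1* = 14.117

MRS = (1/2)·(x_2−2)/(x_1−10). Tangency with p_1/p_2 gives x_2−2 = 2·(p_1/p_2)·(x_1−10).
After buying the subsistence bundle (10, 2), a share 1/3 of the remaining income goes to x_1: x_1* = 10 + 1/3·(M − 10p_1 − 2p_2)/p_1.
Discretionary income = 427 − 10·18.12 − 2·11 = 223.8; x_1* = 10 + 1/3·223.8/18.12 = 14.117.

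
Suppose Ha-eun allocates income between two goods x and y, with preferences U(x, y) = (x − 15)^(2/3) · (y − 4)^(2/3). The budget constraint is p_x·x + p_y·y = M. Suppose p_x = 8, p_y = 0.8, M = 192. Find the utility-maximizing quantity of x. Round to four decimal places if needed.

x* = 19.3

This is Cobb-Douglas in (x−15, y−4): tangency gives 2/3·p_y·(y−4) = 2/3·p_x·(x−15).
After buying the subsistence bundle (15, 4), a share 0.5 of the remaining income goes to x: x* = 15 + 0.5·(M − 15p_x − 4p_y)/p_x.
Discretionary income = 192 − 15·8 − 4·0.8 = 68.8; x* = 15 + 0.5·68.8/8 = 19.3.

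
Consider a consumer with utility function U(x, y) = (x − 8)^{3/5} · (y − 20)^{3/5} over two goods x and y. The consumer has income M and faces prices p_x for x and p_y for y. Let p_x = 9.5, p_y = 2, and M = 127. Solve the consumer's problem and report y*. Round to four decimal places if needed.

Discretionary income = 127 − 8·9.5 − 20·2 = 11; y* = 20 + 0.5·11/2 = 22.75.

y* = 22.75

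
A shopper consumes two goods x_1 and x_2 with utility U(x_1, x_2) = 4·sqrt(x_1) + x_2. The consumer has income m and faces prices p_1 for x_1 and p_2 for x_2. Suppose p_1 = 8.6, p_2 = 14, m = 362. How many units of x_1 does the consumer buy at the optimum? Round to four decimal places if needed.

Utility is quasi-linear in x_2; the FOC for x_1 is 2/√x_1 = p_1/p_2.
Thus x_1* = (2·p_2/p_1)² — independent of m — with the rest of income spent on x_2.
Plugging in: x_1* = (2·14/8.6)² = 10.6003.

x_1* = 10.6003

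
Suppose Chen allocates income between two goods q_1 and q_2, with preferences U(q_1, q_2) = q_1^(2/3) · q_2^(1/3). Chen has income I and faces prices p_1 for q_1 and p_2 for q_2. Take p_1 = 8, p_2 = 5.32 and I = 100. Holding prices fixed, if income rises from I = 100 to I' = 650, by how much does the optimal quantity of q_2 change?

Δq_2* = 34.4612

MU_q_1/MU_q_2 = (2/3·q_2)/(1/3·q_1); tangency sets this equal to p_1/p_2.
Rearranging, p_2·q_2 = (1/2)·p_1·q_1. Substituting into the budget gives p_1·q_1·(1 + (1/2)) = I.
Demand: q_1*(p_1,p_2,I) = 2/3·I/p_1 and q_2* = 1/3·I/p_2.
At p_1=8, p_2=5.32, I=100: q_2* = 1/3·100/5.32 = 6.2657.
At I' = 650: q_2* = 40.7268. Change: 40.7268 − 6.2657 = 34.4612.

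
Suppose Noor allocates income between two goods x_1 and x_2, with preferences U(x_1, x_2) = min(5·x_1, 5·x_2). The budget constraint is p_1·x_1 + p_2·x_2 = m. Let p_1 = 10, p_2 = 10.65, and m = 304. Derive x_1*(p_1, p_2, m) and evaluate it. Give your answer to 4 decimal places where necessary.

With perfect complements, no substitution: consume in ratio x_1:x_2 = 5:5.
Budget: p_1·x_1 + p_2·x_1 = m, so (5·p_1 + 5·p_2)·x_1 = 5·m.
Demand: x_1*(p_1,p_2,m) = 5·m/(5·p_1 + 5·p_2), x_2* = 5·m/(5·p_1 + 5·p_2).
Here 5·10 + 5·10.65 = 103.25, giving x_1* = 14.7215.

x_1* = 14.7215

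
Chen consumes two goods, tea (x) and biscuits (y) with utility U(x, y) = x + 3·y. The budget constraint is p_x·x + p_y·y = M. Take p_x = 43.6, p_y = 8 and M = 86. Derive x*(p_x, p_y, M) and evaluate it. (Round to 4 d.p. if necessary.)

x* = 0

Linear utility — the consumer picks whichever good has higher MU/price: 1/43.6 = 0.0229 vs 3/8 = 0.375.
y gives more utility per dollar, so spend all income on y: y* = M/p_y, x* = 0.
Numerically: x* = 0, y* = 10.75.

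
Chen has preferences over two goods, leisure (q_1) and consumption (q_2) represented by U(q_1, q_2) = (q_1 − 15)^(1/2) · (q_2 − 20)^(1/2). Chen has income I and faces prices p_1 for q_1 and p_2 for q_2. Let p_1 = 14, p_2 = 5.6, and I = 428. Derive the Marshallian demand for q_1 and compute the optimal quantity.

q_1* = 18.7857

MRS = (q_2−20)/(q_1−15). Tangency with p_1/p_2 gives q_2−20 = (p_1/p_2)·(q_1−15).
Substituting into the budget: q_1* = 15 + 0.5·(I − 15·p_1 − 20·p_2)/p_1, and q_2* = 20 + 0.5·(…)/p_2.
Discretionary income = 428 − 15·14 − 20·5.6 = 106; q_1* = 15 + 0.5·106/14 = 18.7857.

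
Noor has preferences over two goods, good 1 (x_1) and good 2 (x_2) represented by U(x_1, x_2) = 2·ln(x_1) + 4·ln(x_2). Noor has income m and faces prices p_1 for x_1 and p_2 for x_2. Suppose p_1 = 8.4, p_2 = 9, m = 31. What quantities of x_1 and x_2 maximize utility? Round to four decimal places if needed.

The MRS is (1/2)·x_2/x_1. Set MRS = p_1/p_2.
Rearranging, p_2·x_2 = 2·p_1·x_1. Substituting into the budget gives p_1·x_1·(1 + 2) = m.
Demand: x_1*(p_1,p_2,m) = 1/3·m/p_1 and x_2* = 2/3·m/p_2.
At p_1=8.4, p_2=9, m=31: x_1* = 1/3·31/8.4 = 1.2302, x_2* = 2.2963.

x_1* = 1.2302, x_2* = 2.2963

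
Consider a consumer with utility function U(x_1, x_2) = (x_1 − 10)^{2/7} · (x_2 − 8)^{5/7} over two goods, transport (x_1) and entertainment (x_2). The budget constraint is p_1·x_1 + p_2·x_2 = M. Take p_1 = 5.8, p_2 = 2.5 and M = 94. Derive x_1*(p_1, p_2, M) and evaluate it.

x_1* = 10.7882

MRS = (2/5)·(x_2−8)/(x_1−10). Tangency with p_1/p_2 gives x_2−8 = (5/2)·(p_1/p_2)·(x_1−10).
After buying the subsistence bundle (10, 8), a share 2/7 of the remaining income goes to x_1: x_1* = 10 + 2/7·(M − 10p_1 − 8p_2)/p_1.
Discretionary income = 94 − 10·5.8 − 8·2.5 = 16; x_1* = 10 + 2/7·16/5.8 = 10.7882.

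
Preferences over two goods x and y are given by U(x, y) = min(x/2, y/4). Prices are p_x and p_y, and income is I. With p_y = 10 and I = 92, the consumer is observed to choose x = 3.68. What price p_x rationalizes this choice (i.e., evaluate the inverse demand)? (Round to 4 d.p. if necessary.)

With perfect complements, no substitution: consume in ratio x:y = 2:4.
Budget: p_x·x + p_y·2·x = I, so (2·p_x + 4·p_y)·x = 2·I.
Demand: x*(p_x,p_y,I) = 2·I/(2·p_x + 4·p_y), y* = 4·I/(2·p_x + 4·p_y).
Set x* = 3.68 in the demand function and solve for p_x: p_x = 5.

p_x = 5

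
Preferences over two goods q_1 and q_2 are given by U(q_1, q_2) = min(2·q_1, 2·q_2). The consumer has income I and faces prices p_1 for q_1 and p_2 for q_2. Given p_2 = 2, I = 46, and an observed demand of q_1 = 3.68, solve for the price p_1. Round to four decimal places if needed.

p_1 = 10.5

With perfect complements, no substitution: consume in ratio q_1:q_2 = 2:2.
Budget: p_1·q_1 + p_2·q_1 = I, so (2·p_1 + 2·p_2)·q_1 = 2·I.
Demand: q_1*(p_1,p_2,I) = 2·I/(2·p_1 + 2·p_2), q_2* = 2·I/(2·p_1 + 2·p_2).
Set q_1* = 3.68 in the demand function and solve for p_1: p_1 = 10.5.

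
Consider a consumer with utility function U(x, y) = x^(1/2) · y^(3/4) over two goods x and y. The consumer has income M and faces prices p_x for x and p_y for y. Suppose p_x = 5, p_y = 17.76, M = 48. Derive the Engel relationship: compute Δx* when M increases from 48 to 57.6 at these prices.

Δx* = 0.768

The MRS is (2/3)·y/x. Set MRS = p_x/p_y.
So 0.5·p_y·y = 0.75·p_x·x; combined with the budget, a share 0.4 of income goes to x.
Demand: x*(p_x,p_y,M) = 0.4·M/p_x and y* = 0.6·M/p_y.
At p_x=5, p_y=17.76, M=48: x* = 0.4·48/5 = 3.84.
At M' = 57.6: x* = 4.608. Change: 4.608 − 3.84 = 0.768.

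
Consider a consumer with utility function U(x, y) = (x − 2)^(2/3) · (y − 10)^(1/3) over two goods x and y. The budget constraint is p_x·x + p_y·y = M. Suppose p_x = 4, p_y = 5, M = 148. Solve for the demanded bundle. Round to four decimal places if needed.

Let x' = x−2, y' = y−10. MRS = 2·y'/x' = p_x/p_y.
Substituting into the budget: x* = 2 + 2/3·(M − 2·p_x − 10·p_y)/p_x, and y* = 10 + 1/3·(…)/p_y.
Discretionary income = 148 − 2·4 − 10·5 = 90; x* = 2 + 2/3·90/4 = 17; y* = 10 + 1/3·90/5 = 16.

x* = 17, y* = 16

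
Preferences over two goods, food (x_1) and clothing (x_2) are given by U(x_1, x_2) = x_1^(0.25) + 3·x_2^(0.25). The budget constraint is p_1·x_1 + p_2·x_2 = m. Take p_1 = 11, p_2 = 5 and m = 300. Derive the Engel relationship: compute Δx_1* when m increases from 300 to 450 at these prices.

Substitute x_2 = (x_2/x_1)·x_1 into the budget: x_1* = m/(p_1 + p_2·(x_2/x_1)).
Numerically x_2/x_1 = 12.380131, so x_1* = 300/(11 + 5·12.380131) = 4.1152.
At m' = 450: x_1* = 6.1728. Change: 6.1728 − 4.1152 = 2.0576.

Δx_1* = 2.0576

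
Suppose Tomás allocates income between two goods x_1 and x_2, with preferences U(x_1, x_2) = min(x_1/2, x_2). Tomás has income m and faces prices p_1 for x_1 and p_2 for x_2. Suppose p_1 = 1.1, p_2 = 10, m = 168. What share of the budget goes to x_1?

With perfect complements, no substitution: consume in ratio x_1:x_2 = 2:1.
Budget: p_1·x_1 + p_2·(1/2)·x_1 = m, so (2·p_1 + p_2)·x_1 = 2·m.
Demand: x_1*(p_1,p_2,m) = 2·m/(2·p_1 + p_2), x_2* = m/(2·p_1 + p_2).
Here 2·1.1 + 10 = 12.2, giving x_1* = 27.541 and x_2* = 13.7705.
Expenditure on x_1: 1.1·27.541 = 30.2951; share = 0.1803.

share on x_1 = 0.1803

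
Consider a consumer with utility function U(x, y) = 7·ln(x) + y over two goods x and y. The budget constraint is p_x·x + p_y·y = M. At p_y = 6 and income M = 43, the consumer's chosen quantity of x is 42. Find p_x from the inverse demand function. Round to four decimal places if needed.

p_x = 1

MU_x = 7/x, MU_y = 1. Tangency: 7/x = p_x/p_y.
So x*(p_x,p_y) = 7·p_y/p_x, independent of income; and y* = (M − 7·p_y)/p_y.
Set x* = 42 in the demand function and solve for p_x: p_x = 1.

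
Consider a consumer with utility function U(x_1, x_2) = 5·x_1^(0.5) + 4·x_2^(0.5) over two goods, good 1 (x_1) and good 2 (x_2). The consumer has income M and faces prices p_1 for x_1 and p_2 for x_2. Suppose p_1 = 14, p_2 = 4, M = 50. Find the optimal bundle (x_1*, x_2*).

x_1* = 1.1023, x_2* = 8.642

MRS = MU_x_1/MU_x_2 = (5/4)·(x_2/x_1)^(0.5). Set equal to p_1/p_2.
Solve for the ratio: x_2/x_1 = [(4/5)·p_1/p_2]^(2).
Substitute x_2 = (x_2/x_1)·x_1 into the budget: x_1* = M/(p_1 + p_2·(x_2/x_1)).
Numerically x_2/x_1 = 7.84, so x_1* = 50/(14 + 4·7.84) = 1.1023 and x_2* = 7.84·1.1023 = 8.642.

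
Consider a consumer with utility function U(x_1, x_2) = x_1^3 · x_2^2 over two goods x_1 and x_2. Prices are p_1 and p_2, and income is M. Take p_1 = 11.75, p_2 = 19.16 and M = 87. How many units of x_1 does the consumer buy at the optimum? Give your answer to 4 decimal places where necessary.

MU_x_1/MU_x_2 = (3·x_2)/(2·x_1); tangency sets this equal to p_1/p_2.
So 3·p_2·x_2 = 2·p_1·x_1; combined with the budget, a share 0.6 of income goes to x_1.
Demand: x_1*(p_1,p_2,M) = 0.6·M/p_1 and x_2* = 0.4·M/p_2.
At p_1=11.75, p_2=19.16, M=87: x_1* = 0.6·87/11.75 = 4.4426.

x_1* = 4.4426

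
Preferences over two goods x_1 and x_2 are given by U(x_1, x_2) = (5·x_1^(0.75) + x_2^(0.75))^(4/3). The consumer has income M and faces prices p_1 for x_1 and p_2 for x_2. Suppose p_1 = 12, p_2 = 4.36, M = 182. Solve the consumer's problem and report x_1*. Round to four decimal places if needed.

x_1* = 14.6771

MU_x_1 ∝ 5·x_1^(-0.25), MU_x_2 ∝ x_2^(-0.25), so MRS = 5·(x_2/x_1)^(0.25) = p_1/p_2.
Solve for the ratio: x_2/x_1 = [(1/5)·p_1/p_2]^(4).
With the ratio pinned down, the budget gives x_1* = M/(p_1 + p_2·(x_2/x_1)) and x_2* = (x_2/x_1)·x_1*.
Numerically x_2/x_1 = 0.091812, so x_1* = 182/(12 + 4.36·0.091812) = 14.6771.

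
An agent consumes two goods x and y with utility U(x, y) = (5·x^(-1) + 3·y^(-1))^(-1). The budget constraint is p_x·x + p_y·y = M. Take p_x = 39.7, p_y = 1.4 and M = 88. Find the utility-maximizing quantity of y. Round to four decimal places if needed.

With the ratio pinned down, the budget gives x* = M/(p_x + p_y·(y/x)) and y* = (y/x)·x*.
Numerically y/x = 4.124838, so x* = 88/(39.7 + 1.4·4.124838) = 1.9351 and y* = 4.124838·1.9351 = 7.9821.

y* = 7.9821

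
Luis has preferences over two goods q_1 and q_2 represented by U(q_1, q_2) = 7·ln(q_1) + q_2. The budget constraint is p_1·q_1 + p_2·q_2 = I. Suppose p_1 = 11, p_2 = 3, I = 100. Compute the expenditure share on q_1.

Set MRS = p_1/p_2: (7/q_1)/1 = p_1/p_2.
So q_1*(p_1,p_2) = 7·p_2/p_1, independent of income; and q_2* = (I − 7·p_2)/p_2.
At the given prices: q_1* = 7·3/11 = 1.9091, and q_2* = 26.3333.
Expenditure on q_1: 11·1.9091 = 21; share = 0.21.

share on q_1 = 0.21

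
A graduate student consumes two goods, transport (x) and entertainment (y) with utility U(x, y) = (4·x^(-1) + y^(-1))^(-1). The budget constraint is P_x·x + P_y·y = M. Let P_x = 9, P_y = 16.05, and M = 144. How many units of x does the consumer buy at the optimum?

x* = 9.594

MU_x ∝ 4·x^(-2), MU_y ∝ y^(-2), so MRS = 4·(y/x)^(2) = P_x/P_y.
Solve for the ratio: y/x = [(1/4)·P_x/P_y]^(0.5).
With the ratio pinned down, the budget gives x* = M/(P_x + P_y·(y/x)) and y* = (y/x)·x*.
Numerically y/x = 0.374415, so x* = 144/(9 + 16.05·0.374415) = 9.594.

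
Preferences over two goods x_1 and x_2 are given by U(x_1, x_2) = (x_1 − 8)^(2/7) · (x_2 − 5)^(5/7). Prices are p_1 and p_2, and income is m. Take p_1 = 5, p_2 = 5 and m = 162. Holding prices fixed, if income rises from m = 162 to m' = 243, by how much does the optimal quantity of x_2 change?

MRS = (2/5)·(x_2−5)/(x_1−8). Tangency with p_1/p_2 gives x_2−5 = (5/2)·(p_1/p_2)·(x_1−8).
Substituting into the budget: x_1* = 8 + 2/7·(m − 8·p_1 − 5·p_2)/p_1, and x_2* = 5 + 5/7·(…)/p_2.
Discretionary income = 162 − 8·5 − 5·5 = 97; x_2* = 5 + 5/7·97/5 = 18.8571.
At m' = 243: x_2* = 30.4286. Change: 30.4286 − 18.8571 = 11.5714.

Δx_2* = 11.5714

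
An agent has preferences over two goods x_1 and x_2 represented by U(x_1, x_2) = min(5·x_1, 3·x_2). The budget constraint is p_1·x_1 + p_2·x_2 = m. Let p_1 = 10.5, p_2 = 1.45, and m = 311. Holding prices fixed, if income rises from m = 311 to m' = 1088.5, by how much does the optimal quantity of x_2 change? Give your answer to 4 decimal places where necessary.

Δx_2* = 100.3226

Demand: x_1*(p_1,p_2,m) = 3·m/(3·p_1 + 5·p_2), x_2* = 5·m/(3·p_1 + 5·p_2).
Here 3·10.5 + 5·1.45 = 38.75, giving x_2* = 40.129.
At m' = 1088.5: x_2* = 140.4516. Change: 140.4516 − 40.129 = 100.3226.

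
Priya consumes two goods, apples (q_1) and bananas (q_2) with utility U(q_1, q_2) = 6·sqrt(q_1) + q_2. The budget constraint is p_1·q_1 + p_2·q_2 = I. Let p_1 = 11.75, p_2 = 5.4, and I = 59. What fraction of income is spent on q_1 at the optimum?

share on q_1 = 0.3786

Set MRS = p_1/p_2: 3·q_1^(−1/2) = p_1/p_2.
Thus q_1* = (3·p_2/p_1)² — independent of I — with the rest of income spent on q_2.
Plugging in: q_1* = (3·5.4/11.75)² = 1.9009, q_2* = 6.7898.
Expenditure on q_1: 11.75·1.9009 = 22.3353; share = 0.3786.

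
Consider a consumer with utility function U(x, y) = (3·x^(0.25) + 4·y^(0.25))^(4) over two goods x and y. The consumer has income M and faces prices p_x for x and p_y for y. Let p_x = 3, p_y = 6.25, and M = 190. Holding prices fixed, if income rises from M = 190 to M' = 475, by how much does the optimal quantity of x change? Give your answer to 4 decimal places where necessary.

Δx* = 44.206

MRS = MU_x/MU_y = (3/4)·(y/x)^(0.75). Set equal to p_x/p_y.
Solve for the ratio: y/x = [(4/3)·p_x/p_y]^(4/3).
Substitute y = (y/x)·x into the budget: x* = M/(p_x + p_y·(y/x)).
Numerically y/x = 0.551535, so x* = 190/(3 + 6.25·0.551535) = 29.4706.
At M' = 475: x* = 73.6766. Change: 73.6766 − 29.4706 = 44.206.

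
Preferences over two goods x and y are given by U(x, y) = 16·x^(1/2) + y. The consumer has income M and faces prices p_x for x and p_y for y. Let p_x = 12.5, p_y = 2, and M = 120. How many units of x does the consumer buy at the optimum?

x* = 1.6384

Set MRS = p_x/p_y: 8·x^(−1/2) = p_x/p_y.
Solve: √x = 8·p_y/p_x, so x*(p_x,p_y) = (8·p_y/p_x)², and y* = (M − p_x·x*)/p_y.
Plugging in: x* = (8·2/12.5)² = 1.6384.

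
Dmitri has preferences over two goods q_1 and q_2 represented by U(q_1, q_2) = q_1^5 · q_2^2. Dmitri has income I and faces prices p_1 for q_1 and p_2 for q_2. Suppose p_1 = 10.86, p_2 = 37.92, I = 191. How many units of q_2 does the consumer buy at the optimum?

q_2* = 1.4391

MU_q_1/MU_q_2 = (5·q_2)/(2·q_1); tangency sets this equal to p_1/p_2.
So 5·p_2·q_2 = 2·p_1·q_1; combined with the budget, a share 5/7 of income goes to q_1.
Demand: q_1*(p_1,p_2,I) = 5/7·I/p_1 and q_2* = 2/7·I/p_2.
At p_1=10.86, p_2=37.92, I=191: q_2* = 2/7·191/37.92 = 1.4391.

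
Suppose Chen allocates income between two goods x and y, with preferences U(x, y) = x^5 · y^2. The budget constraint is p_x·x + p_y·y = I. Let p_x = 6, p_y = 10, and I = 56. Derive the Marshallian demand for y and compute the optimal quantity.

MU_x/MU_y = (5·y)/(2·x); tangency sets this equal to p_x/p_y.
So 5·p_y·y = 2·p_x·x; combined with the budget, a share 5/7 of income goes to x.
Demand: x*(p_x,p_y,I) = 5/7·I/p_x and y* = 2/7·I/p_y.
At p_x=6, p_y=10, I=56: y* = 2/7·56/10 = 1.6.

y* = 1.6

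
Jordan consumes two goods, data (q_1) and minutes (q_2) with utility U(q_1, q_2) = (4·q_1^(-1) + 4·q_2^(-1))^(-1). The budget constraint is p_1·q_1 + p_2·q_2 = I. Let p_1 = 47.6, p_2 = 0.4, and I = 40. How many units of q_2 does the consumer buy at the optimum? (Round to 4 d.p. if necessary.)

MU_q_1 ∝ 4·q_1^(-2), MU_q_2 ∝ 4·q_2^(-2), so MRS = (q_2/q_1)^(2) = p_1/p_2.
Hence q_2/q_1 = (p_1/p_2)^(1/(2)), i.e. raised to the 0.5 power.
With the ratio pinned down, the budget gives q_1* = I/(p_1 + p_2·(q_2/q_1)) and q_2* = (q_2/q_1)·q_1*.
Numerically q_2/q_1 = 10.908712, so q_1* = 40/(47.6 + 0.4·10.908712) = 0.7698 and q_2* = 10.908712·0.7698 = 8.3972.

q_2* = 8.3972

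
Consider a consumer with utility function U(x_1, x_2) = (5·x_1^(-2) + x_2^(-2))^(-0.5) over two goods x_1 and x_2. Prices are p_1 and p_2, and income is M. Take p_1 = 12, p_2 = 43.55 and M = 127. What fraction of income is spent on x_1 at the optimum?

From the CES first-order condition, 5·(x_2/x_1)^(3) = p_1/p_2.
Hence x_2/x_1 = ((1/5)·p_1/p_2)^(1/(3)), i.e. raised to the 1/3 power.
With the ratio pinned down, the budget gives x_1* = M/(p_1 + p_2·(x_2/x_1)) and x_2* = (x_2/x_1)·x_1*.
Numerically x_2/x_1 = 0.380546, so x_1* = 127/(12 + 43.55·0.380546) = 4.4448 and x_2* = 0.380546·4.4448 = 1.6914.
Expenditure on x_1: 12·4.4448 = 53.3374; share = 0.42.

share on x_1 = 0.42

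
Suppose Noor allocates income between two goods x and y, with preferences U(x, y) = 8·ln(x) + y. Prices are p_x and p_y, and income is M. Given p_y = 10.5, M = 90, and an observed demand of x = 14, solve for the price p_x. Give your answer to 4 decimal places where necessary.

p_x = 6

Set MRS = p_x/p_y: (8/x)/1 = p_x/p_y.
So x*(p_x,p_y) = 8·p_y/p_x, independent of income; and y* = (M − 8·p_y)/p_y.
Set x* = 14 in the demand function and solve for p_x: p_x = 6.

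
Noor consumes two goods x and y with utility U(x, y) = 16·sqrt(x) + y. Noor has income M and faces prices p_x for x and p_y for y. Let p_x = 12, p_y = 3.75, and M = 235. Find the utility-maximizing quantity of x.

x* = 6.25

Utility is quasi-linear in y; the FOC for x is 8/√x = p_x/p_y.
Thus x* = (8·p_y/p_x)² — independent of M — with the rest of income spent on y.
Plugging in: x* = (8·3.75/12)² = 6.25.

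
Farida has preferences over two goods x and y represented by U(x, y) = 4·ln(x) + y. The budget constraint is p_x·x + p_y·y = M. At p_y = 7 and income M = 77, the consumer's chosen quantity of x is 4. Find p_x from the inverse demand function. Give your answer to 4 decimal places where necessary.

p_x = 7

Set MRS = p_x/p_y: (4/x)/1 = p_x/p_y.
So x*(p_x,p_y) = 4·p_y/p_x, independent of income; and y* = (M − 4·p_y)/p_y.
Set x* = 4 in the demand function and solve for p_x: p_x = 7.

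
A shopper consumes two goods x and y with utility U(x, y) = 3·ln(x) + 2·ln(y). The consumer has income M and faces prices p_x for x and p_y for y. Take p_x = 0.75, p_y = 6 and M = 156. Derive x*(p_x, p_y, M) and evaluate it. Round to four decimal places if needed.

x* = 124.8

Tangency: MRS = (3/2)·y/x = p_x/p_y.
Rearranging, p_y·y = (2/3)·p_x·x. Substituting into the budget gives p_x·x·(1 + (2/3)) = M.
Demand: x*(p_x,p_y,M) = 0.6·M/p_x and y* = 0.4·M/p_y.
At p_x=0.75, p_y=6, M=156: x* = 0.6·156/0.75 = 124.8.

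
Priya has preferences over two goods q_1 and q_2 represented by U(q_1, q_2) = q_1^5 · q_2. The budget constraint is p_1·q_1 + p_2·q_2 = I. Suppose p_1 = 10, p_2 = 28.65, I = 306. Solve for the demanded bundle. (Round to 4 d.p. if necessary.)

q_1* = 25.5, q_2* = 1.7801

The MRS is 5·q_2/q_1. Set MRS = p_1/p_2.
Rearranging, p_2·q_2 = (1/5)·p_1·q_1. Substituting into the budget gives p_1·q_1·(1 + (1/5)) = I.
Demand: q_1*(p_1,p_2,I) = 5/6·I/p_1 and q_2* = 1/6·I/p_2.
At p_1=10, p_2=28.65, I=306: q_1* = 5/6·306/10 = 25.5, q_2* = 1.7801.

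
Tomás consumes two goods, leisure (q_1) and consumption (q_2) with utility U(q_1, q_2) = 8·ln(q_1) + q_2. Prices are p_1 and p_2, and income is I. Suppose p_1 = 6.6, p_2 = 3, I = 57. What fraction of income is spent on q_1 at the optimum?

Set MRS = p_1/p_2: (8/q_1)/1 = p_1/p_2.
So q_1*(p_1,p_2) = 8·p_2/p_1, independent of income; and q_2* = (I − 8·p_2)/p_2.
At the given prices: q_1* = 8·3/6.6 = 3.6364, and q_2* = 11.
Expenditure on q_1: 6.6·3.6364 = 24; share = 0.4211.

share on q_1 = 0.4211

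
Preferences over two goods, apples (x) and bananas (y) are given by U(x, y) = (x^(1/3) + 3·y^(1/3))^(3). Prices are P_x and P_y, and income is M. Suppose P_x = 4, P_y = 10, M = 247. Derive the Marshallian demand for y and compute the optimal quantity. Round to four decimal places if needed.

From the CES first-order condition, (1/3)·(y/x)^(2/3) = P_x/P_y.
Solve for the ratio: y/x = [3·P_x/P_y]^(1.5).
Substitute y = (y/x)·x into the budget: x* = M/(P_x + P_y·(y/x)).
Numerically y/x = 1.314534, so x* = 247/(4 + 10·1.314534) = 14.4062 and y* = 1.314534·14.4062 = 18.9375.

y* = 18.9375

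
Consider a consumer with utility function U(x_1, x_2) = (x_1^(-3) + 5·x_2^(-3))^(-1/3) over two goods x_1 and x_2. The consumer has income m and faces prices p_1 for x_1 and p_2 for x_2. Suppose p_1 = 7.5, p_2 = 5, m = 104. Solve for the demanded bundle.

MU_x_1 ∝ x_1^(-4), MU_x_2 ∝ 5·x_2^(-4), so MRS = (1/5)·(x_2/x_1)^(4) = p_1/p_2.
Hence x_2/x_1 = (5·p_1/p_2)^(1/(4)), i.e. raised to the 0.25 power.
With the ratio pinned down, the budget gives x_1* = m/(p_1 + p_2·(x_2/x_1)) and x_2* = (x_2/x_1)·x_1*.
Numerically x_2/x_1 = 1.654875, so x_1* = 104/(7.5 + 5·1.654875) = 6.593 and x_2* = 1.654875·6.593 = 10.9105.

x_1* = 6.593, x_2* = 10.9105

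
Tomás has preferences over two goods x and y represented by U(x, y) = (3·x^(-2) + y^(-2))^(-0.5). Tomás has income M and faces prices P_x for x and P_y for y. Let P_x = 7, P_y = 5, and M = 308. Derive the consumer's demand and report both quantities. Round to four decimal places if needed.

x* = 28.3133, y* = 21.9614

MU_x ∝ 3·x^(-3), MU_y ∝ y^(-3), so MRS = 3·(y/x)^(3) = P_x/P_y.
Solve for the ratio: y/x = [(1/3)·P_x/P_y]^(1/3).
Substitute y = (y/x)·x into the budget: x* = M/(P_x + P_y·(y/x)).
Numerically y/x = 0.775656, so x* = 308/(7 + 5·0.775656) = 28.3133 and y* = 0.775656·28.3133 = 21.9614.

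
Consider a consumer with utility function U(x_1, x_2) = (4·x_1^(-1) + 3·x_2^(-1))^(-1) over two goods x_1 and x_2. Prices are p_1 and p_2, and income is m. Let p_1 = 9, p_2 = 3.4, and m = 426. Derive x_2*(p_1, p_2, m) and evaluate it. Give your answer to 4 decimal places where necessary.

MRS = MU_x_1/MU_x_2 = (4/3)·(x_2/x_1)^(2). Set equal to p_1/p_2.
Solve for the ratio: x_2/x_1 = [(3/4)·p_1/p_2]^(0.5).
Substitute x_2 = (x_2/x_1)·x_1 into the budget: x_1* = m/(p_1 + p_2·(x_2/x_1)).
Numerically x_2/x_1 = 1.409005, so x_1* = 426/(9 + 3.4·1.409005) = 30.8906 and x_2* = 1.409005·30.8906 = 43.525.

x_2* = 43.525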